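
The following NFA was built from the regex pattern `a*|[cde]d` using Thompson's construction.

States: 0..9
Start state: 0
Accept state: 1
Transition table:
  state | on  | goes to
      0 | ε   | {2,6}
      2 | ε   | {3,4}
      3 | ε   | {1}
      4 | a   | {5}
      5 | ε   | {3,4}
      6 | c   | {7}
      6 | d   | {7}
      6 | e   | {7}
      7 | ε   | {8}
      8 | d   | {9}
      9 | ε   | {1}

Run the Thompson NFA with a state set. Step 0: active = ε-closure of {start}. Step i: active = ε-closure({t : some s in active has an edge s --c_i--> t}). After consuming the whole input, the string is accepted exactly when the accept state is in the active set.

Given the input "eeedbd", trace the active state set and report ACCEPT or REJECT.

initial (ε-close {0}): {0,1,2,3,4,6}
'e' @ 1: {7,8}
'e' @ 2: {}  — dead — no transitions
rest 'edbd' ignored (set empty)
final: {}; accept 1 not in set

Answer: REJECT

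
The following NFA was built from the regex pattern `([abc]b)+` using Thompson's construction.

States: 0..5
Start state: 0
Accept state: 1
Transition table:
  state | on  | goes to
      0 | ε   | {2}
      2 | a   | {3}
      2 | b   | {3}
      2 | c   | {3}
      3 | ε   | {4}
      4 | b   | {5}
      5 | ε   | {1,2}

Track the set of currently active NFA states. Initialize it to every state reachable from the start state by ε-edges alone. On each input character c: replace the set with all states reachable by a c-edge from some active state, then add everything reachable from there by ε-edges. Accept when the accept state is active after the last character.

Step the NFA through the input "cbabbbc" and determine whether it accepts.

Answer: REJECT

Trace:
initial (ε-close {0}): {0,2}
'c' @ 1: {3,4}
'b' @ 2: {1,2,5}  (accept∈set)
'a' @ 3: {3,4}
'b' @ 4: {1,2,5}  (accept∈set)
'b' @ 5: {3,4}
'b' @ 6: {1,2,5}  (accept∈set)
'c' @ 7: {3,4}
end set {3,4} — state 1 not in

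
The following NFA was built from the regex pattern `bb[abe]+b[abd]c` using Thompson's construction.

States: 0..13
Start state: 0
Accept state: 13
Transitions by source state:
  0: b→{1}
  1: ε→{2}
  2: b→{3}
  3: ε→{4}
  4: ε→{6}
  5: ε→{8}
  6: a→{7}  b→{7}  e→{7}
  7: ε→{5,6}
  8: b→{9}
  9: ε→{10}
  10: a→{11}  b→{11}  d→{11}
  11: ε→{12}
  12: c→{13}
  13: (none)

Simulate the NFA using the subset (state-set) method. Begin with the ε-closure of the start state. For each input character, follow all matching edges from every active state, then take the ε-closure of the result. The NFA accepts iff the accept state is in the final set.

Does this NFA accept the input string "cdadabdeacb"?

Answer: REJECT

Trace:
initial (ε-close {0}): {0}
'c' @ 1: {}  — dead — no transitions
rest 'dadabdeacb' ignored (set empty)
final: {}; accept 13 not in set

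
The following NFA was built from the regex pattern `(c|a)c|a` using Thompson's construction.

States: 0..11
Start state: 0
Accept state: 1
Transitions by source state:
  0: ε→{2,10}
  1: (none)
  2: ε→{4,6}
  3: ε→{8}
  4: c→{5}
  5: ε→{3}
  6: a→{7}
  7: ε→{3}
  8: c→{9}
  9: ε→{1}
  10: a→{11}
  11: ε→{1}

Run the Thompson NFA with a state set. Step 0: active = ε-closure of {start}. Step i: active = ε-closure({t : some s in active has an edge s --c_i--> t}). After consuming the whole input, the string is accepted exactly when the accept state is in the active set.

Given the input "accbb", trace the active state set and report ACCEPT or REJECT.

Answer: REJECT

Trace:
S₀ = ε-closure({0}) = {0,2,4,6,10}
'a' @ 1: {1,3,7,8,11}  ✓accept
'c' @ 2: {1,9}  ✓accept
'c' @ 3: {}  — dead — no transitions
rest 'bb' ignored (set empty)
final: {}; accept 1 not in set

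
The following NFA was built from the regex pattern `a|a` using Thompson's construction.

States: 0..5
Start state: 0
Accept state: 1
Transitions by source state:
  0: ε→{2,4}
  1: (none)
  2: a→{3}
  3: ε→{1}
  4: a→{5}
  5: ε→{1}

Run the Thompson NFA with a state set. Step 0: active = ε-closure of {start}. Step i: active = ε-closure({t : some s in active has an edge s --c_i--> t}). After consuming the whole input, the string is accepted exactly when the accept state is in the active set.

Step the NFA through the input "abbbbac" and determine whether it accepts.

Answer: REJECT

Steps:
initial (ε-close {0}): {0,2,4}
'a' @ 1: {1,3,5}  (accept∈set)
'b' @ 2: {}  — no active states
rest 'bbbac' ignored (set empty)
end set {} — state 1 not in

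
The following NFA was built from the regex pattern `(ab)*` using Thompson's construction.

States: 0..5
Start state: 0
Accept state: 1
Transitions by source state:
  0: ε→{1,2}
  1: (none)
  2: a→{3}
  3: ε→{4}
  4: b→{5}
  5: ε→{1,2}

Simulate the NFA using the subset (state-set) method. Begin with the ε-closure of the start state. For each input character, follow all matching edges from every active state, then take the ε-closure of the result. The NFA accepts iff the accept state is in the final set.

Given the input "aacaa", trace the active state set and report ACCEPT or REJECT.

initial (ε-close {0}): {0,1,2}
'a' @ 1: {3,4}
'a' @ 2: {}  — no active states
rest 'caa' ignored (set empty)
end set {} — state 1 not in

Answer: REJECT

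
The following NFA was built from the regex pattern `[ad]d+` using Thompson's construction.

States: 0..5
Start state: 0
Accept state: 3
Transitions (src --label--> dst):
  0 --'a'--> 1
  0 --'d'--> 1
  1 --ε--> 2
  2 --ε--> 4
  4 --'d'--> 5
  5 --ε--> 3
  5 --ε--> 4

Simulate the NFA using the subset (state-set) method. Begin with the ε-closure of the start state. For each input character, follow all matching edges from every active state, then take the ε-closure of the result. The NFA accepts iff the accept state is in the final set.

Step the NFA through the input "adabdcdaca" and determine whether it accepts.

Answer: REJECT

Steps:
initial (ε-close {0}): {0}
'a' @ 1: {1,2,4}
'd' @ 2: {3,4,5}  ✓accept
'a' @ 3: {}  — state set empty
rest 'bdcdaca' ignored (set empty)
after full input: {}  (accept=3 not in)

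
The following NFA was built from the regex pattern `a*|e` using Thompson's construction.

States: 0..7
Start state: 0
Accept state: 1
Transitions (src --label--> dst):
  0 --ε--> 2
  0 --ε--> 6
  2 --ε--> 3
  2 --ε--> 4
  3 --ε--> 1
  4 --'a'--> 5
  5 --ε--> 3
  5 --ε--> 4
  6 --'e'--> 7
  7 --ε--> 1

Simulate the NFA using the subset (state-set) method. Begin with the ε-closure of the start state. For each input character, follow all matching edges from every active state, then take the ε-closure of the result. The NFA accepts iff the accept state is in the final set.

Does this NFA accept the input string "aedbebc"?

Answer: REJECT

Trace:
S₀ = ε-closure({0}) = {0,1,2,3,4,6}
'a' @ 1: {1,3,4,5}  (accept∈set)
'e' @ 2: {}  — no active states
rest 'dbebc' ignored (set empty)
final: {}; accept 1 not in set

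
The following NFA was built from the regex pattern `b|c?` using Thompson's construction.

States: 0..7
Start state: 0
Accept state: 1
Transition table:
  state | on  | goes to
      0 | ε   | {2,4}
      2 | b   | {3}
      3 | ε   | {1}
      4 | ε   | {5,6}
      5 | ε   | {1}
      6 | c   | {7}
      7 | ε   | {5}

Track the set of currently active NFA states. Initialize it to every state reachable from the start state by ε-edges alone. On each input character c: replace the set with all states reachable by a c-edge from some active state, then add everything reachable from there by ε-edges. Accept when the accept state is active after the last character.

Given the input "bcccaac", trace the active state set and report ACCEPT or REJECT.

initial (ε-close {0}): {0,1,2,4,5,6}
'b' @ 1: {1,3}  ✓accept
'c' @ 2: {}  — dead — no transitions
rest 'ccaac' ignored (set empty)
after full input: {}  (accept=1 not in)

Answer: REJECT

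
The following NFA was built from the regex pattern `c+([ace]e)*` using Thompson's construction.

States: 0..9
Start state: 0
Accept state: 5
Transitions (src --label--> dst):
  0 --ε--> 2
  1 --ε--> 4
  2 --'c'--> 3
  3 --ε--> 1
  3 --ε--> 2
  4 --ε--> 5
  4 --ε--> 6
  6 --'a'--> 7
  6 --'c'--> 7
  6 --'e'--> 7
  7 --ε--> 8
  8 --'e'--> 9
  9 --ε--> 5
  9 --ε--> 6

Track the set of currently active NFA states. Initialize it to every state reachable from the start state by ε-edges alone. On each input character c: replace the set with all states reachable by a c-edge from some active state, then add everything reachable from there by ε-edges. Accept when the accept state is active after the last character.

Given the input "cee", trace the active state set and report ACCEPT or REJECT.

start: ε-closure({0}) = {0,2}
'c' @ 1: {1,2,3,4,5,6}  ✓accept
'e' @ 2: {7,8}
'e' @ 3: {5,6,9}  ✓accept
after full input: {5,6,9}  (accept=5 in)

Answer: ACCEPT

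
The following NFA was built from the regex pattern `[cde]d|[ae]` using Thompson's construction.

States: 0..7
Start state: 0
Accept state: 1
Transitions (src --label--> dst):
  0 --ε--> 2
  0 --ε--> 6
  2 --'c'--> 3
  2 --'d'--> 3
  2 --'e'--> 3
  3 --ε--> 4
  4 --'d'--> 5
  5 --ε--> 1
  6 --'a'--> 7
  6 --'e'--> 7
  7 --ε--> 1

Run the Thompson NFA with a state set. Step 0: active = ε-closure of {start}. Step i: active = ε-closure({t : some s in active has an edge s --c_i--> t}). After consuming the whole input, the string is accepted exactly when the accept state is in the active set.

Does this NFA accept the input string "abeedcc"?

S₀ = ε-closure({0}) = {0,2,6}
'a' @ 1: {1,7}  ✓accept
'b' @ 2: {}  — state set empty
rest 'eedcc' ignored (set empty)
end set {} — state 1 not in

Answer: REJECT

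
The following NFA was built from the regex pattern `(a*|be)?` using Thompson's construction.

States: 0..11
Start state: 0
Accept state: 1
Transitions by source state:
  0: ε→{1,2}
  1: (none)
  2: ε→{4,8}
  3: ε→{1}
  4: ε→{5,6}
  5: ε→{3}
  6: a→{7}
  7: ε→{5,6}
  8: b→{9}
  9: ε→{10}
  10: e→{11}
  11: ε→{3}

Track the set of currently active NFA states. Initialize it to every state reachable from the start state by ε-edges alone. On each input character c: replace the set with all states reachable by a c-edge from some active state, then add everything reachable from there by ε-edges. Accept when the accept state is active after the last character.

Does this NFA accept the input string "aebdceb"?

Answer: REJECT

Steps:
S₀ = ε-closure({0}) = {0,1,2,3,4,5,6,8}
'a' @ 1: {1,3,5,6,7}  ✓accept
'e' @ 2: {}  — no active states
rest 'bdceb' ignored (set empty)
end set {} — state 1 not in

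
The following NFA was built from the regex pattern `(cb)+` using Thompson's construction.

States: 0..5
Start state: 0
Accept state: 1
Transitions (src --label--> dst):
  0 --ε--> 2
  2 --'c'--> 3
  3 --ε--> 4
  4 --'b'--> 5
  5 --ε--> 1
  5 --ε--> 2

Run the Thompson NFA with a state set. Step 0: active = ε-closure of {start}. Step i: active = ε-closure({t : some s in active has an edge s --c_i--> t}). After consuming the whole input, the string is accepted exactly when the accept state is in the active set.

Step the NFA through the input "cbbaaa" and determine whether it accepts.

start: ε-closure({0}) = {0,2}
'c' @ 1: {3,4}
'b' @ 2: {1,2,5}  ✓accept
'b' @ 3: {}  — no active states
rest 'aaa' ignored (set empty)
after full input: {}  (accept=1 not in)

Answer: REJECT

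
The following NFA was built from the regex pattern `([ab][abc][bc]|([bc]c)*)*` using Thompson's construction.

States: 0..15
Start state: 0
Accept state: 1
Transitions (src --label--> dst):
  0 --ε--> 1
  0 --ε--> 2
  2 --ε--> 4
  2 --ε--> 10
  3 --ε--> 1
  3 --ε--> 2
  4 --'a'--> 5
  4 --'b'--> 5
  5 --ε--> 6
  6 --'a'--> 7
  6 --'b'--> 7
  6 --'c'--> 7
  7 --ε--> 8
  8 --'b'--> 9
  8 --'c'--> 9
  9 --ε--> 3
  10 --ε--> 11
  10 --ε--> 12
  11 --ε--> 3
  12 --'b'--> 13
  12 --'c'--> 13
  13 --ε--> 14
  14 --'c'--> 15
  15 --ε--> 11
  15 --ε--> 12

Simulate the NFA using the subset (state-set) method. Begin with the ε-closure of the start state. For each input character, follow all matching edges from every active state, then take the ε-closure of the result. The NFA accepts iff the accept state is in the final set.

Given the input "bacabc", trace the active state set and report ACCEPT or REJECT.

Answer: ACCEPT

Steps:
S₀ = ε-closure({0}) = {0,1,2,3,4,10,11,12}
'b' @ 1: {5,6,13,14}
'a' @ 2: {7,8}
'c' @ 3: {1,2,3,4,9,10,11,12}  (accept∈set)
'a' @ 4: {5,6}
'b' @ 5: {7,8}
'c' @ 6: {1,2,3,4,9,10,11,12}  (accept∈set)
after full input: {1,2,3,4,9,10,11,12}  (accept=1 in)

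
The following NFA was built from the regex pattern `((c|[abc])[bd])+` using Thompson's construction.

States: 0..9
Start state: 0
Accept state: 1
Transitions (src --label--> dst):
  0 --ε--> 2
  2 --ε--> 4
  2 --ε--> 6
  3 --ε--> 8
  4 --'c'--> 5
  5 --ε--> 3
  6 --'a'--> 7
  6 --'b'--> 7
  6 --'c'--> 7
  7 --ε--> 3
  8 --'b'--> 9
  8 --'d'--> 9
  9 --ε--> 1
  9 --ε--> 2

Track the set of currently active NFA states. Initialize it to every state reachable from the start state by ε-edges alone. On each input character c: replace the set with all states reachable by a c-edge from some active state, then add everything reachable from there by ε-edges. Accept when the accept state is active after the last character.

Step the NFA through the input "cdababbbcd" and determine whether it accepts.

Answer: ACCEPT

Steps:
start: ε-closure({0}) = {0,2,4,6}
'c' @ 1: {3,5,7,8}
'd' @ 2: {1,2,4,6,9}  (accept∈set)
'a' @ 3: {3,7,8}
'b' @ 4: {1,2,4,6,9}  (accept∈set)
'a' @ 5: {3,7,8}
'b' @ 6: {1,2,4,6,9}  (accept∈set)
'b' @ 7: {3,7,8}
'b' @ 8: {1,2,4,6,9}  (accept∈set)
'c' @ 9: {3,5,7,8}
'd' @ 10: {1,2,4,6,9}  (accept∈set)
final: {1,2,4,6,9}; accept 1 in set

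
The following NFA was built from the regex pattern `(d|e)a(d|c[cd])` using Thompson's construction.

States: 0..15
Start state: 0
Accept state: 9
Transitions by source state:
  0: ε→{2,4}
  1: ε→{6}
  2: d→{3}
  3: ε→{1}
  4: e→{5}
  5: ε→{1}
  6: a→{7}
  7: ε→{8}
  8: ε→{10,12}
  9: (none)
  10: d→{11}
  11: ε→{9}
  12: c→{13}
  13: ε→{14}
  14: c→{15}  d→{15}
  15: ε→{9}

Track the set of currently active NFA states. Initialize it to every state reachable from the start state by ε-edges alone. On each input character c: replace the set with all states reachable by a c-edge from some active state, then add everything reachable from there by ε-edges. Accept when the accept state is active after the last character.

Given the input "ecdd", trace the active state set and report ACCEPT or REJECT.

start: ε-closure({0}) = {0,2,4}
'e' @ 1: {1,5,6}
'c' @ 2: {}  — no active states
rest 'dd' ignored (set empty)
end set {} — state 9 not in

Answer: REJECT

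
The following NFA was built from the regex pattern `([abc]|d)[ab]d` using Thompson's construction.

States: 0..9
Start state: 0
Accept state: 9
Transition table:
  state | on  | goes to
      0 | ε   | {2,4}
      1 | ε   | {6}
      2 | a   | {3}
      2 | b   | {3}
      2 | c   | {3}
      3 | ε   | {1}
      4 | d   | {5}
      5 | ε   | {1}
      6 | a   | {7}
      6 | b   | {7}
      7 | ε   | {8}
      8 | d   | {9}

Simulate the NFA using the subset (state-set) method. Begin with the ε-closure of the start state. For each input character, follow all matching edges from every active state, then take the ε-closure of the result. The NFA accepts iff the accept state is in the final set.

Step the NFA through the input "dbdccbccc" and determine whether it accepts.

Answer: REJECT

Steps:
initial (ε-close {0}): {0,2,4}
'd' @ 1: {1,5,6}
'b' @ 2: {7,8}
'd' @ 3: {9}  [accepting]
'c' @ 4: {}  — no active states
rest 'cbccc' ignored (set empty)
after full input: {}  (accept=9 not in)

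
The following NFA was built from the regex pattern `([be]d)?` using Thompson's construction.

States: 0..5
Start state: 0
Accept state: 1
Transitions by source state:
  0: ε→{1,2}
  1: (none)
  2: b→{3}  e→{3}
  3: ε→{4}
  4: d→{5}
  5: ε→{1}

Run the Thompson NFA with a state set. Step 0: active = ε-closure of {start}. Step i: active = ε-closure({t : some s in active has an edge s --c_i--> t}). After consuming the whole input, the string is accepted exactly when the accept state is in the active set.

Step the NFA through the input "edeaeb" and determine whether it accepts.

Answer: REJECT

Derivation:
S₀ = ε-closure({0}) = {0,1,2}
'e' @ 1: {3,4}
'd' @ 2: {1,5}  (accept∈set)
'e' @ 3: {}  — no active states
rest 'aeb' ignored (set empty)
end set {} — state 1 not in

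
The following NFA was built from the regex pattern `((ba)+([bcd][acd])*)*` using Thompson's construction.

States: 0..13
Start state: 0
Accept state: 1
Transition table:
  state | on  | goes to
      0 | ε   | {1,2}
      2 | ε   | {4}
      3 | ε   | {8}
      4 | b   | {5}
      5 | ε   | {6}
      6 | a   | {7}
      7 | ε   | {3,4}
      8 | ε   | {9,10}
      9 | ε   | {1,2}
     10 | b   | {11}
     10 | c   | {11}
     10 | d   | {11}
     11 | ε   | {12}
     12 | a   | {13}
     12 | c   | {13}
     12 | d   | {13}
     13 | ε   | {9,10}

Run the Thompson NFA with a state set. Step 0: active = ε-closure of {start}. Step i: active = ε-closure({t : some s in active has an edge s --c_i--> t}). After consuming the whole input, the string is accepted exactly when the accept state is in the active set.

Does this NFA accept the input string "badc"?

start: ε-closure({0}) = {0,1,2,4}
'b' @ 1: {5,6}
'a' @ 2: {1,2,3,4,7,8,9,10}  [accepting]
'd' @ 3: {11,12}
'c' @ 4: {1,2,4,9,10,13}  [accepting]
final: {1,2,4,9,10,13}; accept 1 in set

Answer: ACCEPT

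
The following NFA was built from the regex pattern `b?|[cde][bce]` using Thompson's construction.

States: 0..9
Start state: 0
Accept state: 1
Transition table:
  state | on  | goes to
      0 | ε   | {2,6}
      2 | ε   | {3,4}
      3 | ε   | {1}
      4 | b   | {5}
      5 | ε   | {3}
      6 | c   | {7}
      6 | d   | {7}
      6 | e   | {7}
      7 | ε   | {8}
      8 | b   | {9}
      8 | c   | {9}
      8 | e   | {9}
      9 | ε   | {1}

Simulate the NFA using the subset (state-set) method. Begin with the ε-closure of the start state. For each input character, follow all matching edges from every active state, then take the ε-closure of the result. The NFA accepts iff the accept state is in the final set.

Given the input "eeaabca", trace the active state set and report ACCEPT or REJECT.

start: ε-closure({0}) = {0,1,2,3,4,6}
'e' @ 1: {7,8}
'e' @ 2: {1,9}  [accepting]
'a' @ 3: {}  — no active states
rest 'abca' ignored (set empty)
end set {} — state 1 not in

Answer: REJECT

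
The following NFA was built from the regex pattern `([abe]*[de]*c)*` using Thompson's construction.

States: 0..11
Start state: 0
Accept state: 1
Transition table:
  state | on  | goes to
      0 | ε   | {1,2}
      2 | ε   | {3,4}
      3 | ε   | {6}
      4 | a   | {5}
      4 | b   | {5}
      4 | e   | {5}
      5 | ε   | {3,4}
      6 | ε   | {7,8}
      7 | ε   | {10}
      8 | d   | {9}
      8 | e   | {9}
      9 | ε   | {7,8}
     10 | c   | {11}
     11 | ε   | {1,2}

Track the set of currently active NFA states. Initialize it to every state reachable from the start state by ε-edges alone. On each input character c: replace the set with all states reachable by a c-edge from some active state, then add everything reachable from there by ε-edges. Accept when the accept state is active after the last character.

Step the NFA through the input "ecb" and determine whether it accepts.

Answer: REJECT

Derivation:
initial (ε-close {0}): {0,1,2,3,4,6,7,8,10}
'e' @ 1: {3,4,5,6,7,8,9,10}
'c' @ 2: {1,2,3,4,6,7,8,10,11}  (accept∈set)
'b' @ 3: {3,4,5,6,7,8,10}
end set {3,4,5,6,7,8,10} — state 1 not in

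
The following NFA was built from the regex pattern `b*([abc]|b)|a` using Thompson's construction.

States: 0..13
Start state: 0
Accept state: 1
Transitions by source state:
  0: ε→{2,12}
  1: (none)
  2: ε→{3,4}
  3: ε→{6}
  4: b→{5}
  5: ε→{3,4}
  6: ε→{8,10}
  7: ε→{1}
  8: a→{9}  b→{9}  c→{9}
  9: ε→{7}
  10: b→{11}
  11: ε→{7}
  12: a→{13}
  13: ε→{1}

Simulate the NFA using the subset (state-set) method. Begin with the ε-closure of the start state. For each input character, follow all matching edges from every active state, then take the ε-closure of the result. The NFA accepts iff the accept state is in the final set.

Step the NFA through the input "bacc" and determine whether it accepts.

Answer: REJECT

Steps:
S₀ = ε-closure({0}) = {0,2,3,4,6,8,10,12}
'b' @ 1: {1,3,4,5,6,7,8,9,10,11}  (accept∈set)
'a' @ 2: {1,7,9}  (accept∈set)
'c' @ 3: {}  — state set empty
rest 'c' ignored (set empty)
final: {}; accept 1 not in set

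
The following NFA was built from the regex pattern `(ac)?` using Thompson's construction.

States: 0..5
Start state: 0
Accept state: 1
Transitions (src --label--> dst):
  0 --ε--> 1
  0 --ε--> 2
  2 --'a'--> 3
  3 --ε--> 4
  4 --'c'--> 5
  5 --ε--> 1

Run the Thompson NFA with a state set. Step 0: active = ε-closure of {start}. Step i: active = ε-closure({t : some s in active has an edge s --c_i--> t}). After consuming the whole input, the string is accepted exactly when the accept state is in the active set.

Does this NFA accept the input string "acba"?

S₀ = ε-closure({0}) = {0,1,2}
'a' @ 1: {3,4}
'c' @ 2: {1,5}  [accepting]
'b' @ 3: {}  — state set empty
rest 'a' ignored (set empty)
after full input: {}  (accept=1 not in)

Answer: REJECT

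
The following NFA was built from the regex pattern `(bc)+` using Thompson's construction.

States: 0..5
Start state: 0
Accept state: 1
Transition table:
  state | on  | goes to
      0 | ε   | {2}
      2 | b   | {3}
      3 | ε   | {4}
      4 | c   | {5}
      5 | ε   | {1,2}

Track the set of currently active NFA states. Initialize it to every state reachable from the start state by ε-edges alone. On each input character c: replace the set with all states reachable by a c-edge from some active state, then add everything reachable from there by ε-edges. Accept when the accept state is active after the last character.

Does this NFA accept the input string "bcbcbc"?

initial (ε-close {0}): {0,2}
'b' @ 1: {3,4}
'c' @ 2: {1,2,5}  (accept∈set)
'b' @ 3: {3,4}
'c' @ 4: {1,2,5}  (accept∈set)
'b' @ 5: {3,4}
'c' @ 6: {1,2,5}  (accept∈set)
final: {1,2,5}; accept 1 in set

Answer: ACCEPT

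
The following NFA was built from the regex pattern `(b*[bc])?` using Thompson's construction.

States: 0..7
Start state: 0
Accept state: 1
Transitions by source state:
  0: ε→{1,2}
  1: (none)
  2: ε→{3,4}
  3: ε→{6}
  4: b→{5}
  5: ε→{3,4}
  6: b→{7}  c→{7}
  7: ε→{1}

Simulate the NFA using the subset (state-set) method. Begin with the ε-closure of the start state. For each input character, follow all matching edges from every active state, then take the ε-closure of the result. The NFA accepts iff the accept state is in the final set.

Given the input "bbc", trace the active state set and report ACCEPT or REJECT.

S₀ = ε-closure({0}) = {0,1,2,3,4,6}
'b' @ 1: {1,3,4,5,6,7}  (accept∈set)
'b' @ 2: {1,3,4,5,6,7}  (accept∈set)
'c' @ 3: {1,7}  (accept∈set)
after full input: {1,7}  (accept=1 in)

Answer: ACCEPT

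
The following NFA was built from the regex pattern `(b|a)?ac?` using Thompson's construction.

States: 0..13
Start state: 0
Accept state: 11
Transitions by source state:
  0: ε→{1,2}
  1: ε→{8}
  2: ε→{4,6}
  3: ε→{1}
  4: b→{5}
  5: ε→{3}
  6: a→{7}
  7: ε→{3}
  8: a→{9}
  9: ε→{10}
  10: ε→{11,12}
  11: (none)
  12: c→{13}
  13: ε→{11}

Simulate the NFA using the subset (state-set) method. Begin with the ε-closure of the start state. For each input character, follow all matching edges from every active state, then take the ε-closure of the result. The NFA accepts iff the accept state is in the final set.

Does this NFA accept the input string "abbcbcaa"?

S₀ = ε-closure({0}) = {0,1,2,4,6,8}
'a' @ 1: {1,3,7,8,9,10,11,12}  ✓accept
'b' @ 2: {}  — dead — no transitions
rest 'bcbcaa' ignored (set empty)
end set {} — state 11 not in

Answer: REJECT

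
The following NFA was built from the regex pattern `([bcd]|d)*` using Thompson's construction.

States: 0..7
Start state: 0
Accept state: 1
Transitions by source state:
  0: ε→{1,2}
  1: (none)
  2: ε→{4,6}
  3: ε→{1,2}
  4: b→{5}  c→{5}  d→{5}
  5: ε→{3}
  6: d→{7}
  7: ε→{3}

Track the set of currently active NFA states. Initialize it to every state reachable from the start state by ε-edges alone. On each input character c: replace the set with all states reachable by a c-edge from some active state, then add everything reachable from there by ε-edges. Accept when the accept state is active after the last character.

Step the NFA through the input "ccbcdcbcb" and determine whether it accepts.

initial (ε-close {0}): {0,1,2,4,6}
'c' @ 1: {1,2,3,4,5,6}  [accepting]
'c' @ 2: {1,2,3,4,5,6}  [accepting]
'b' @ 3: {1,2,3,4,5,6}  [accepting]
'c' @ 4: {1,2,3,4,5,6}  [accepting]
'd' @ 5: {1,2,3,4,5,6,7}  [accepting]
'c' @ 6: {1,2,3,4,5,6}  [accepting]
'b' @ 7: {1,2,3,4,5,6}  [accepting]
'c' @ 8: {1,2,3,4,5,6}  [accepting]
'b' @ 9: {1,2,3,4,5,6}  [accepting]
after full input: {1,2,3,4,5,6}  (accept=1 in)

Answer: ACCEPT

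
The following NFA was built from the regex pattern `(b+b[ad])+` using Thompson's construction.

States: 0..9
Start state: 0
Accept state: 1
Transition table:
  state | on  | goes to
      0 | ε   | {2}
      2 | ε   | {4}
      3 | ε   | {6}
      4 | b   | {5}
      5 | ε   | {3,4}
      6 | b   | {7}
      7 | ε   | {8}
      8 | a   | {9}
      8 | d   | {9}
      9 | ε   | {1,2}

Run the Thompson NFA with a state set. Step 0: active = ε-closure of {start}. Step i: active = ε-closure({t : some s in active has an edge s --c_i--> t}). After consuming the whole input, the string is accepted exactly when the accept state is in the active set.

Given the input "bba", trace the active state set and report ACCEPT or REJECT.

Answer: ACCEPT

Steps:
S₀ = ε-closure({0}) = {0,2,4}
'b' @ 1: {3,4,5,6}
'b' @ 2: {3,4,5,6,7,8}
'a' @ 3: {1,2,4,9}  [accepting]
final: {1,2,4,9}; accept 1 in set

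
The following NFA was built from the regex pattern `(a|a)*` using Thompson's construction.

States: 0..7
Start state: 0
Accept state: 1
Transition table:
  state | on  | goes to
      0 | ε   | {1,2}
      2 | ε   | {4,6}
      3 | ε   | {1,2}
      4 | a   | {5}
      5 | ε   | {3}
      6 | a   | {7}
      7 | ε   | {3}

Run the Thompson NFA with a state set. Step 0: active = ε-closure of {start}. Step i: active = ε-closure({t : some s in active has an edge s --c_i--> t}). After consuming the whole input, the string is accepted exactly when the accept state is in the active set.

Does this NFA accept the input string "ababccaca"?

initial (ε-close {0}): {0,1,2,4,6}
'a' @ 1: {1,2,3,4,5,6,7}  (accept∈set)
'b' @ 2: {}  — no active states
rest 'abccaca' ignored (set empty)
final: {}; accept 1 not in set

Answer: REJECT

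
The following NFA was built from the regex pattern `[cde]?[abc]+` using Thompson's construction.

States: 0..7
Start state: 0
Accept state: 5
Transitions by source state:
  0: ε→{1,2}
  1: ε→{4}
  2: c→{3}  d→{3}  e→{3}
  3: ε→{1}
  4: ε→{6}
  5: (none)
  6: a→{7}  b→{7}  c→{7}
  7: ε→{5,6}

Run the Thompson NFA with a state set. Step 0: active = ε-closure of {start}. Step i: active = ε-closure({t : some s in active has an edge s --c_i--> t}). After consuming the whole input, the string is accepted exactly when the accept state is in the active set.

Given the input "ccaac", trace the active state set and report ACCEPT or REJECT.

start: ε-closure({0}) = {0,1,2,4,6}
'c' @ 1: {1,3,4,5,6,7}  ✓accept
'c' @ 2: {5,6,7}  ✓accept
'a' @ 3: {5,6,7}  ✓accept
'a' @ 4: {5,6,7}  ✓accept
'c' @ 5: {5,6,7}  ✓accept
after full input: {5,6,7}  (accept=5 in)

Answer: ACCEPT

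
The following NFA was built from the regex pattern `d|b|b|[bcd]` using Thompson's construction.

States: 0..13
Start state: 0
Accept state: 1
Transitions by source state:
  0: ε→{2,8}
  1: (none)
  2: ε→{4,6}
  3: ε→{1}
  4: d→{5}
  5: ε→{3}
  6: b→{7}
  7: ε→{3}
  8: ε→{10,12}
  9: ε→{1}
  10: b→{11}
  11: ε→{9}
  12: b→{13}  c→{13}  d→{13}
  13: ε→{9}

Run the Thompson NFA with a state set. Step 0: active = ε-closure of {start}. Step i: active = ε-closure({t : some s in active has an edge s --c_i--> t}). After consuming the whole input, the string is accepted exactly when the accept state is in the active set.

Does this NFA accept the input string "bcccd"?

initial (ε-close {0}): {0,2,4,6,8,10,12}
'b' @ 1: {1,3,7,9,11,13}  (accept∈set)
'c' @ 2: {}  — state set empty
rest 'ccd' ignored (set empty)
end set {} — state 1 not in

Answer: REJECT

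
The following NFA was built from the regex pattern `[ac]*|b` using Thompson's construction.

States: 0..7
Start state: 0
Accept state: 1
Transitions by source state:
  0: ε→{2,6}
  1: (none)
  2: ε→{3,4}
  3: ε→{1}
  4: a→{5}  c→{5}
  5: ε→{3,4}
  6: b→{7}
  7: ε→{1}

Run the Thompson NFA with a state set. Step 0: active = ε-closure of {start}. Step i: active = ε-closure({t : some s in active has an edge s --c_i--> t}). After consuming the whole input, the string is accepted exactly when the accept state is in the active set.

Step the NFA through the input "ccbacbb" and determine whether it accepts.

initial (ε-close {0}): {0,1,2,3,4,6}
'c' @ 1: {1,3,4,5}  (accept∈set)
'c' @ 2: {1,3,4,5}  (accept∈set)
'b' @ 3: {}  — dead — no transitions
rest 'acbb' ignored (set empty)
after full input: {}  (accept=1 not in)

Answer: REJECT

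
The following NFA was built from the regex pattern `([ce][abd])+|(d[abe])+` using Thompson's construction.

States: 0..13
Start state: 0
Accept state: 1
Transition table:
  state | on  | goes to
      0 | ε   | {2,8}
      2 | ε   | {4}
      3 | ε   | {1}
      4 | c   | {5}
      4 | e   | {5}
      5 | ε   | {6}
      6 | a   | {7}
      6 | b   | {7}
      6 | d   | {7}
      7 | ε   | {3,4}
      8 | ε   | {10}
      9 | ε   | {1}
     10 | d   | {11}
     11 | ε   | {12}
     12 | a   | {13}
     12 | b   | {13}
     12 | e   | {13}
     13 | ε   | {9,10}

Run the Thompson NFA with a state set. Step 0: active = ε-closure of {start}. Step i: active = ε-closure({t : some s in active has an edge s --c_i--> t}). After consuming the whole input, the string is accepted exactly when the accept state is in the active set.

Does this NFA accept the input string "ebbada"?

start: ε-closure({0}) = {0,2,4,8,10}
'e' @ 1: {5,6}
'b' @ 2: {1,3,4,7}  ✓accept
'b' @ 3: {}  — no active states
rest 'ada' ignored (set empty)
end set {} — state 1 not in

Answer: REJECT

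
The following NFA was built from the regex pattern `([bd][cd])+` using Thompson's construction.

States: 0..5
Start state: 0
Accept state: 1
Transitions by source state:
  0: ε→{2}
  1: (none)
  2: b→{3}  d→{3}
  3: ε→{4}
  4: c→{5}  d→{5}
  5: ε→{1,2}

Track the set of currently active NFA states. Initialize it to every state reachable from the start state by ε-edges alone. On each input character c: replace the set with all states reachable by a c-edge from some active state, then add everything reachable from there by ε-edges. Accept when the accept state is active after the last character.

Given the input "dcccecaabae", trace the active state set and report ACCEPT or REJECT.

start: ε-closure({0}) = {0,2}
'd' @ 1: {3,4}
'c' @ 2: {1,2,5}  ✓accept
'c' @ 3: {}  — no active states
rest 'cecaabae' ignored (set empty)
after full input: {}  (accept=1 not in)

Answer: REJECT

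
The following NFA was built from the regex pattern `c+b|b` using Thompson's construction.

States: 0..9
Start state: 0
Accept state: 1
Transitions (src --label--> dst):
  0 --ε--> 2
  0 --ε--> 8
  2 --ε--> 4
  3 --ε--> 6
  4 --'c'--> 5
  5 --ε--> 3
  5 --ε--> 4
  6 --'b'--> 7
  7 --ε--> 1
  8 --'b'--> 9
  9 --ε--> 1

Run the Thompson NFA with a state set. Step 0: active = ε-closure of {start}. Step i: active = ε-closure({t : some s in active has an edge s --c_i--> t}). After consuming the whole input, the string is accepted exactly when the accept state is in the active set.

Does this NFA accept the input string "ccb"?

Answer: ACCEPT

Trace:
start: ε-closure({0}) = {0,2,4,8}
'c' @ 1: {3,4,5,6}
'c' @ 2: {3,4,5,6}
'b' @ 3: {1,7}  [accepting]
after full input: {1,7}  (accept=1 in)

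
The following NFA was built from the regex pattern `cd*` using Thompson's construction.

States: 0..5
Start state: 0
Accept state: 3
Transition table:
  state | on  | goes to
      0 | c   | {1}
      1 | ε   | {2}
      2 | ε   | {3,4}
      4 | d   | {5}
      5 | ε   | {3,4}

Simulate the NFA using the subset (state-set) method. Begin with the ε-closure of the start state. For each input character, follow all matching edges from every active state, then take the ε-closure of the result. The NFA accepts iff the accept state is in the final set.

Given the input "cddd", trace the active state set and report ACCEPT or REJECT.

start: ε-closure({0}) = {0}
'c' @ 1: {1,2,3,4}  ✓accept
'd' @ 2: {3,4,5}  ✓accept
'd' @ 3: {3,4,5}  ✓accept
'd' @ 4: {3,4,5}  ✓accept
end set {3,4,5} — state 3 in

Answer: ACCEPT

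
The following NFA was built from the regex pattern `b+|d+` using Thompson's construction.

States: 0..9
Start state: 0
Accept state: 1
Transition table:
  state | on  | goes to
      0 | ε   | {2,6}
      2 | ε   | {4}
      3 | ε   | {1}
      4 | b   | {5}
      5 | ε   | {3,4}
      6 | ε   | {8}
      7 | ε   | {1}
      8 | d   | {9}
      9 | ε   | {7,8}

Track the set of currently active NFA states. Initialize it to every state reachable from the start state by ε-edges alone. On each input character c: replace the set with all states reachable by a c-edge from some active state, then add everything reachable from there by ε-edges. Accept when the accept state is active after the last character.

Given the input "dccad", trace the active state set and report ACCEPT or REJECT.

Answer: REJECT

Trace:
start: ε-closure({0}) = {0,2,4,6,8}
'd' @ 1: {1,7,8,9}  ✓accept
'c' @ 2: {}  — dead — no transitions
rest 'cad' ignored (set empty)
end set {} — state 1 not in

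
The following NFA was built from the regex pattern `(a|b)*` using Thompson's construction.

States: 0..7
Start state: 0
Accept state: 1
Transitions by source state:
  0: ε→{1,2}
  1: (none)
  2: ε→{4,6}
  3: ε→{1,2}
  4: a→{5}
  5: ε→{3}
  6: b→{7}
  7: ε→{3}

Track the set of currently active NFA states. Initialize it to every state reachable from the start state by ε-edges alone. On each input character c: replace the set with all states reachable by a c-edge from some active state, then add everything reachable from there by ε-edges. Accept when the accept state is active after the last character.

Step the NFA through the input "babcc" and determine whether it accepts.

Answer: REJECT

Derivation:
start: ε-closure({0}) = {0,1,2,4,6}
'b' @ 1: {1,2,3,4,6,7}  ✓accept
'a' @ 2: {1,2,3,4,5,6}  ✓accept
'b' @ 3: {1,2,3,4,6,7}  ✓accept
'c' @ 4: {}  — state set empty
rest 'c' ignored (set empty)
after full input: {}  (accept=1 not in)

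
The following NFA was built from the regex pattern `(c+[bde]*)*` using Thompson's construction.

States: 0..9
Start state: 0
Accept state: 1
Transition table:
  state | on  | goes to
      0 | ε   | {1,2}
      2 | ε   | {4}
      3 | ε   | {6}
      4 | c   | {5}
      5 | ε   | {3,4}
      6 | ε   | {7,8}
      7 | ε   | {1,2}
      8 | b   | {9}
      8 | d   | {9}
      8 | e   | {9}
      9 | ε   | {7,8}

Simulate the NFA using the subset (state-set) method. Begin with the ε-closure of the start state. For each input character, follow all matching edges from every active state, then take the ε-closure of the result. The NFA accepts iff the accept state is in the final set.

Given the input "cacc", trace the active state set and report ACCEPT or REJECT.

initial (ε-close {0}): {0,1,2,4}
'c' @ 1: {1,2,3,4,5,6,7,8}  ✓accept
'a' @ 2: {}  — no active states
rest 'cc' ignored (set empty)
end set {} — state 1 not in

Answer: REJECT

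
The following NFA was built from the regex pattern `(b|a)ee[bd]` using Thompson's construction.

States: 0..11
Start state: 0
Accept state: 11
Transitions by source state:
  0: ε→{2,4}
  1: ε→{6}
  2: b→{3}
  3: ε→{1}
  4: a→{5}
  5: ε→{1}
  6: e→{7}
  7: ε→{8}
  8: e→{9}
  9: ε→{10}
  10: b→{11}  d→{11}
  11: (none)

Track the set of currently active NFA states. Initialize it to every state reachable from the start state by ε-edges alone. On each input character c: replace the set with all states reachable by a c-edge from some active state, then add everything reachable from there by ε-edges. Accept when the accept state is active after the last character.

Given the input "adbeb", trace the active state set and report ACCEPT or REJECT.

Answer: REJECT

Trace:
S₀ = ε-closure({0}) = {0,2,4}
'a' @ 1: {1,5,6}
'd' @ 2: {}  — state set empty
rest 'beb' ignored (set empty)
end set {} — state 11 not in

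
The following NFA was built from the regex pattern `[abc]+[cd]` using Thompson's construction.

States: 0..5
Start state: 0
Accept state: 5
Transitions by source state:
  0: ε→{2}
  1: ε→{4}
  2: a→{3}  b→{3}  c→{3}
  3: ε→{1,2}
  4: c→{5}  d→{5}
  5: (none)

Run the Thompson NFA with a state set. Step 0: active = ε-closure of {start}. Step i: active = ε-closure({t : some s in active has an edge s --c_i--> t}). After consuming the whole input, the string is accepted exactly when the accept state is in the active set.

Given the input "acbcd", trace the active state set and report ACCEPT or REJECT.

Answer: ACCEPT

Trace:
start: ε-closure({0}) = {0,2}
'a' @ 1: {1,2,3,4}
'c' @ 2: {1,2,3,4,5}  [accepting]
'b' @ 3: {1,2,3,4}
'c' @ 4: {1,2,3,4,5}  [accepting]
'd' @ 5: {5}  [accepting]
after full input: {5}  (accept=5 in)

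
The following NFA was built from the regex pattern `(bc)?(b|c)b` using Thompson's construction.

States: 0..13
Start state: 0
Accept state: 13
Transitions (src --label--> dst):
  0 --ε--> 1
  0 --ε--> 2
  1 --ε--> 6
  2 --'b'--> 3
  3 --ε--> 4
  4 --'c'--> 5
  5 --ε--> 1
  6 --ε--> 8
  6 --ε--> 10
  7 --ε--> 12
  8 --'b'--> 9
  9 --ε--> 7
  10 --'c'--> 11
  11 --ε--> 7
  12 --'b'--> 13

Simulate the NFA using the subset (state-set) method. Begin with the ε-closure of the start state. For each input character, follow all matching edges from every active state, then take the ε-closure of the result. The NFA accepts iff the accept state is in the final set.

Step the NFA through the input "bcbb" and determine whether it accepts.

initial (ε-close {0}): {0,1,2,6,8,10}
'b' @ 1: {3,4,7,9,12}
'c' @ 2: {1,5,6,8,10}
'b' @ 3: {7,9,12}
'b' @ 4: {13}  [accepting]
after full input: {13}  (accept=13 in)

Answer: ACCEPT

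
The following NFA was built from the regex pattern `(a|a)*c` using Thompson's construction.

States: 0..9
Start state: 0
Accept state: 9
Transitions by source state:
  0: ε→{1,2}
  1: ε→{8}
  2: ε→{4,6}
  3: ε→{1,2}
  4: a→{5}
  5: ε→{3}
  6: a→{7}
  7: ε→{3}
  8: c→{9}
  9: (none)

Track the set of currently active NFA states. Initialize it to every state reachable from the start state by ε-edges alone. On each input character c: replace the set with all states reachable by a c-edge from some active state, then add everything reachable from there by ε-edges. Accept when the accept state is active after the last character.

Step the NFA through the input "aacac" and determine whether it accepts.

S₀ = ε-closure({0}) = {0,1,2,4,6,8}
'a' @ 1: {1,2,3,4,5,6,7,8}
'a' @ 2: {1,2,3,4,5,6,7,8}
'c' @ 3: {9}  (accept∈set)
'a' @ 4: {}  — dead — no transitions
rest 'c' ignored (set empty)
after full input: {}  (accept=9 not in)

Answer: REJECT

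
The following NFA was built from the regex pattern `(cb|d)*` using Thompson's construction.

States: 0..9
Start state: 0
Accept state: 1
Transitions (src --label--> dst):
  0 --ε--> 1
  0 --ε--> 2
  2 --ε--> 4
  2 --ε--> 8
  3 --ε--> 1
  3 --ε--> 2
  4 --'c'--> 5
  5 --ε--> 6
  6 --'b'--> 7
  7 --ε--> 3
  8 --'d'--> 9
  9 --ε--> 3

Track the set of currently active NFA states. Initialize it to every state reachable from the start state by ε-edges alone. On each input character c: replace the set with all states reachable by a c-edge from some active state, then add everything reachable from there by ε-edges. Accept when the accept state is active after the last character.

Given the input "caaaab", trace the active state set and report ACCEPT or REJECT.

start: ε-closure({0}) = {0,1,2,4,8}
'c' @ 1: {5,6}
'a' @ 2: {}  — no active states
rest 'aaab' ignored (set empty)
final: {}; accept 1 not in set

Answer: REJECT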